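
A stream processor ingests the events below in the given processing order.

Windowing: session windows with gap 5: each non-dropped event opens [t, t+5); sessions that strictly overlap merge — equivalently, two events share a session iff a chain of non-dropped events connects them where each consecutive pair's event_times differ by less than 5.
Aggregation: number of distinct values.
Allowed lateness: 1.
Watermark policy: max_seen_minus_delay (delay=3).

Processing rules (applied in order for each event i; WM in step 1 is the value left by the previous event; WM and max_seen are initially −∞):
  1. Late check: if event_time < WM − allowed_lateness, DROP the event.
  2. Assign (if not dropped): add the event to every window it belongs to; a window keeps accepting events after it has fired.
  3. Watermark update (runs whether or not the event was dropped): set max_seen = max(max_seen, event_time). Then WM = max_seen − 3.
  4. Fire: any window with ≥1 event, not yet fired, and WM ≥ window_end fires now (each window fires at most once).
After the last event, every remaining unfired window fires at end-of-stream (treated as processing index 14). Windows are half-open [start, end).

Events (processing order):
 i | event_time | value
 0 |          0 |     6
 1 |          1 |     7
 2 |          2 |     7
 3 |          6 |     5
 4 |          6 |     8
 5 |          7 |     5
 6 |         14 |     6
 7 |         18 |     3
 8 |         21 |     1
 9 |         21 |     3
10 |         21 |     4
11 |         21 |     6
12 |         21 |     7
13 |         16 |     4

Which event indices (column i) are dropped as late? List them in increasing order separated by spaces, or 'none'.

i=0 t=0 v=6: → [0,5); WM=-3
i=1 t=1 v=7: → [0,6); WM=-2
i=2 t=2 v=7: → [0,7); WM=-1
i=3 t=6 v=5: → [0,11); WM=3
i=4 t=6 v=8: → [0,11); WM=3
i=5 t=7 v=5: → [0,12); WM=4
i=6 t=14 v=6: → [14,19); WM=11
i=7 t=18 v=3: → [14,23); WM=15
i=8 t=21 v=1: → [14,26); WM=18
i=9 t=21 v=3: → [14,26); WM=18
i=10 t=21 v=4: → [14,26); WM=18
i=11 t=21 v=6: → [14,26); WM=18
i=12 t=21 v=7: → [14,26); WM=18
i=13 t=16 v=4: DROP (t<18-1); WM=18

13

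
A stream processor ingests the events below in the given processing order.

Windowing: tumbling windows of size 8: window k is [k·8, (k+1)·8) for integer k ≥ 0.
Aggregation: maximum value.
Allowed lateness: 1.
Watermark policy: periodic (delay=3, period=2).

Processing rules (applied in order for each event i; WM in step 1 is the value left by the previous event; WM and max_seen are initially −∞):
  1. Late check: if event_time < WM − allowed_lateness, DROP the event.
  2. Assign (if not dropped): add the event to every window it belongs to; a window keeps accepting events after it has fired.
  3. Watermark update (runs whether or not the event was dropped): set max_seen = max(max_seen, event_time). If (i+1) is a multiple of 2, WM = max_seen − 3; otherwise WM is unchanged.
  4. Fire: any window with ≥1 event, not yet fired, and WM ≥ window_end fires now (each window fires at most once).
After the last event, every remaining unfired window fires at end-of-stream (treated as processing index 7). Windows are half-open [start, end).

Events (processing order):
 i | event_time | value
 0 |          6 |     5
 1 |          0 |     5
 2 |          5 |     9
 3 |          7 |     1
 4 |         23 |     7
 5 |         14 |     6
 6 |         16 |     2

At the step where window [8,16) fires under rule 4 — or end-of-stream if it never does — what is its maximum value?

i=0 t=6 v=5: → [0,8); WM=−∞
i=1 t=0 v=5: → [0,8); WM=3
i=2 t=5 v=9: → [0,8); WM=3
i=3 t=7 v=1: → [0,8); WM=4
i=4 t=23 v=7: → [16,24); WM=4
i=5 t=14 v=6: → [8,16); WM=20; [0,8) fires=9 [8,16) fires=6
i=6 t=16 v=2: DROP (t<20-1); WM=20

6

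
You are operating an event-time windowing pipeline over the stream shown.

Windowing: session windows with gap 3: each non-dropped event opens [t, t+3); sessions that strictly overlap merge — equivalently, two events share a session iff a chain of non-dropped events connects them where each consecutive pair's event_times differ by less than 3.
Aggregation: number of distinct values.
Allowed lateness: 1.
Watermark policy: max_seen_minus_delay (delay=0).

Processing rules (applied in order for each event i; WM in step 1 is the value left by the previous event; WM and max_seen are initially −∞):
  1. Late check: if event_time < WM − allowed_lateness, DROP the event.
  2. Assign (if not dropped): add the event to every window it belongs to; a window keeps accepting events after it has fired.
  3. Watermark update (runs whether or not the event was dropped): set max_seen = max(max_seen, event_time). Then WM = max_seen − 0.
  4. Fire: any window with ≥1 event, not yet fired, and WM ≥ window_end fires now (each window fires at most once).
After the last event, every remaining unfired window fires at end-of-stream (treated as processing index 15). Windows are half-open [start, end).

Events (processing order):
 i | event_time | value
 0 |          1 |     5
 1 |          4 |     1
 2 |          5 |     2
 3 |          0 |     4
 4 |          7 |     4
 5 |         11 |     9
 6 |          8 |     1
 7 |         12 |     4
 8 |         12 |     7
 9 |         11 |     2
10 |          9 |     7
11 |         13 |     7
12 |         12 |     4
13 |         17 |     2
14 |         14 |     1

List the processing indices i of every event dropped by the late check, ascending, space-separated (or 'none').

3 6 10 14

i=0 t=1 v=5: → [1,4); WM=1
i=1 t=4 v=1: → [4,7); WM=4
i=2 t=5 v=2: → [4,8); WM=5
i=3 t=0 v=4: DROP (t<5-1); WM=5
i=4 t=7 v=4: → [4,10); WM=7
i=5 t=11 v=9: → [11,14); WM=11
i=6 t=8 v=1: DROP (t<11-1); WM=11
i=7 t=12 v=4: → [11,15); WM=12
i=8 t=12 v=7: → [11,15); WM=12
i=9 t=11 v=2: → [11,15); WM=12
i=10 t=9 v=7: DROP (t<12-1); WM=12
i=11 t=13 v=7: → [11,16); WM=13
i=12 t=12 v=4: → [11,16); WM=13
i=13 t=17 v=2: → [17,20); WM=17
i=14 t=14 v=1: DROP (t<17-1); WM=17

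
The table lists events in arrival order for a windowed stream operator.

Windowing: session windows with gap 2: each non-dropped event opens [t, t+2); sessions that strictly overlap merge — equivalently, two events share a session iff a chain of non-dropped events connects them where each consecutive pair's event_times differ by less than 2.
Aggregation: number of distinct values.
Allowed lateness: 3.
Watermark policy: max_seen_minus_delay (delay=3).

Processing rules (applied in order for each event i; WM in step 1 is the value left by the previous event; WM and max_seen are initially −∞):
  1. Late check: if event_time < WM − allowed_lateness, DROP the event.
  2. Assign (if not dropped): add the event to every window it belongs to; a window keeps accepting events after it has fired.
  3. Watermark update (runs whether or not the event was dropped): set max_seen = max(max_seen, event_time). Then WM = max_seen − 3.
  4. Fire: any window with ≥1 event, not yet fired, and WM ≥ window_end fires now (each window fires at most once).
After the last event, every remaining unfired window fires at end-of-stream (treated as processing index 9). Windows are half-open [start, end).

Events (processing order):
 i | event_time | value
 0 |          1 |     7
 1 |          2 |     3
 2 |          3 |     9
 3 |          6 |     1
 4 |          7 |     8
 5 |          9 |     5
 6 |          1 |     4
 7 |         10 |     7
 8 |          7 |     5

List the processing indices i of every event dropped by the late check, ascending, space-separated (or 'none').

i=0 t=1 v=7: → [1,3); WM=-2
i=1 t=2 v=3: → [1,4); WM=-1
i=2 t=3 v=9: → [1,5); WM=0
i=3 t=6 v=1: → [6,8); WM=3
i=4 t=7 v=8: → [6,9); WM=4
i=5 t=9 v=5: → [9,11); WM=6
i=6 t=1 v=4: DROP (t<6-3); WM=6
i=7 t=10 v=7: → [9,12); WM=7
i=8 t=7 v=5: → [6,9); WM=7

6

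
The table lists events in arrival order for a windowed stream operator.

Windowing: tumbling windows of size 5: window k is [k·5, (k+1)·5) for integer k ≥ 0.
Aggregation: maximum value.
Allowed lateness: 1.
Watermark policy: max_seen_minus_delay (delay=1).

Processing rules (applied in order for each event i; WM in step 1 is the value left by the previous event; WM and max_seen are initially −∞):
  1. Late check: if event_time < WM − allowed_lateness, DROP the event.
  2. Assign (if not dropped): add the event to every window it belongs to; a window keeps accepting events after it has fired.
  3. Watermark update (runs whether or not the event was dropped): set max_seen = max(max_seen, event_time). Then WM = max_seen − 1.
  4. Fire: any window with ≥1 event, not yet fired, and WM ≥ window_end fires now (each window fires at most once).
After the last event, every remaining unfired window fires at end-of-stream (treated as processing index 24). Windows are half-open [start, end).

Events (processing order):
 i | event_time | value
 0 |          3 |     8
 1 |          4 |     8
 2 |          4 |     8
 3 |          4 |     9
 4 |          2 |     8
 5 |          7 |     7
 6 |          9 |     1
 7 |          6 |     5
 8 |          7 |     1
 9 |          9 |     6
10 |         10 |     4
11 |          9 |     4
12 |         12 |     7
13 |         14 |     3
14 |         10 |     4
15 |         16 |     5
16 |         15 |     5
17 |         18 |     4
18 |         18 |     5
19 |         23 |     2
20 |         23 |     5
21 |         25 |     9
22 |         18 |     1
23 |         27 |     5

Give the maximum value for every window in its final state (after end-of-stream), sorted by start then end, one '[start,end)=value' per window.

i=0 t=3 v=8: → [0,5); WM=2
i=1 t=4 v=8: → [0,5); WM=3
i=2 t=4 v=8: → [0,5); WM=3
i=3 t=4 v=9: → [0,5); WM=3
i=4 t=2 v=8: → [0,5); WM=3
i=5 t=7 v=7: → [5,10); WM=6; [0,5) fires=9
i=6 t=9 v=1: → [5,10); WM=8
i=7 t=6 v=5: DROP (t<8-1); WM=8
i=8 t=7 v=1: → [5,10); WM=8
i=9 t=9 v=6: → [5,10); WM=8
i=10 t=10 v=4: → [10,15); WM=9
i=11 t=9 v=4: → [5,10); WM=9
i=12 t=12 v=7: → [10,15); WM=11; [5,10) fires=7
i=13 t=14 v=3: → [10,15); WM=13
i=14 t=10 v=4: DROP (t<13-1); WM=13
i=15 t=16 v=5: → [15,20); WM=15; [10,15) fires=7
i=16 t=15 v=5: → [15,20); WM=15
i=17 t=18 v=4: → [15,20); WM=17
i=18 t=18 v=5: → [15,20); WM=17
i=19 t=23 v=2: → [20,25); WM=22; [15,20) fires=5
i=20 t=23 v=5: → [20,25); WM=22
i=21 t=25 v=9: → [25,30); WM=24
i=22 t=18 v=1: DROP (t<24-1); WM=24
i=23 t=27 v=5: → [25,30); WM=26; [20,25) fires=5

[0,5)=9 [5,10)=7 [10,15)=7 [15,20)=5 [20,25)=5 [25,30)=9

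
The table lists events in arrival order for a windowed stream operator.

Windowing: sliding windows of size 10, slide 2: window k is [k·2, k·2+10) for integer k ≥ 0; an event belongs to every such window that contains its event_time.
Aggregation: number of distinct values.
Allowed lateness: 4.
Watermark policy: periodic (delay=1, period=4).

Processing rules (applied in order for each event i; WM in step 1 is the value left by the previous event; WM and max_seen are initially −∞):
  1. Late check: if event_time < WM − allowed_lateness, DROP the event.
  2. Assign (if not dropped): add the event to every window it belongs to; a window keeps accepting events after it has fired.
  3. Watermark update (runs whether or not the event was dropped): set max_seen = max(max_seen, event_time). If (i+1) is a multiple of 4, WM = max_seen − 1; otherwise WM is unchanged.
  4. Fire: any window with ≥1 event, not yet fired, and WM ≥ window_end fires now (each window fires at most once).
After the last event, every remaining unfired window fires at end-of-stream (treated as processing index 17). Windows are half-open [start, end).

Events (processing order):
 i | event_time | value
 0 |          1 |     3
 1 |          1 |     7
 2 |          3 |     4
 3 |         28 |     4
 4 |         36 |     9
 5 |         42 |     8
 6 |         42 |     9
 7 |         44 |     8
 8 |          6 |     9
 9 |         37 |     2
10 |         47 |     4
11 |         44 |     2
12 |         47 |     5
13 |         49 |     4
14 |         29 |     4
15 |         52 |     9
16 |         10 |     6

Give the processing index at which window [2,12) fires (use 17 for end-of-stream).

3

i=0 t=1 v=3: → [0,10); WM=−∞
i=1 t=1 v=7: → [0,10); WM=−∞
i=2 t=3 v=4: → [2,12),[0,10); WM=−∞
i=3 t=28 v=4: → [28,38),[26,36),[24,34),[22,32),[20,30); WM=27; [0,10) fires=3 [2,12) fires=1
i=4 t=36 v=9: → [36,46),[34,44),[32,42),[30,40),[28,38); WM=27
i=5 t=42 v=8: → [42,52),[40,50),[38,48),[36,46),[34,44); WM=27
i=6 t=42 v=9: → [42,52),[40,50),[38,48),[36,46),[34,44); WM=27
i=7 t=44 v=8: → [44,54),[42,52),[40,50),[38,48),[36,46); WM=43; [20,30) fires=1 [22,32) fires=1 [24,34) fires=1 [26,36) fires=1 [28,38) fires=2 [30,40) fires=1 [32,42) fires=1
i=8 t=6 v=9: DROP (t<43-4); WM=43
i=9 t=37 v=2: DROP (t<43-4); WM=43
i=10 t=47 v=4: → [46,56),[44,54),[42,52),[40,50),[38,48); WM=43
i=11 t=44 v=2: → [44,54),[42,52),[40,50),[38,48),[36,46); WM=46; [34,44) fires=2 [36,46) fires=3
i=12 t=47 v=5: → [46,56),[44,54),[42,52),[40,50),[38,48); WM=46
i=13 t=49 v=4: → [48,58),[46,56),[44,54),[42,52),[40,50); WM=46
i=14 t=29 v=4: DROP (t<46-4); WM=46
i=15 t=52 v=9: → [52,62),[50,60),[48,58),[46,56),[44,54); WM=51; [38,48) fires=5 [40,50) fires=5
i=16 t=10 v=6: DROP (t<51-4); WM=51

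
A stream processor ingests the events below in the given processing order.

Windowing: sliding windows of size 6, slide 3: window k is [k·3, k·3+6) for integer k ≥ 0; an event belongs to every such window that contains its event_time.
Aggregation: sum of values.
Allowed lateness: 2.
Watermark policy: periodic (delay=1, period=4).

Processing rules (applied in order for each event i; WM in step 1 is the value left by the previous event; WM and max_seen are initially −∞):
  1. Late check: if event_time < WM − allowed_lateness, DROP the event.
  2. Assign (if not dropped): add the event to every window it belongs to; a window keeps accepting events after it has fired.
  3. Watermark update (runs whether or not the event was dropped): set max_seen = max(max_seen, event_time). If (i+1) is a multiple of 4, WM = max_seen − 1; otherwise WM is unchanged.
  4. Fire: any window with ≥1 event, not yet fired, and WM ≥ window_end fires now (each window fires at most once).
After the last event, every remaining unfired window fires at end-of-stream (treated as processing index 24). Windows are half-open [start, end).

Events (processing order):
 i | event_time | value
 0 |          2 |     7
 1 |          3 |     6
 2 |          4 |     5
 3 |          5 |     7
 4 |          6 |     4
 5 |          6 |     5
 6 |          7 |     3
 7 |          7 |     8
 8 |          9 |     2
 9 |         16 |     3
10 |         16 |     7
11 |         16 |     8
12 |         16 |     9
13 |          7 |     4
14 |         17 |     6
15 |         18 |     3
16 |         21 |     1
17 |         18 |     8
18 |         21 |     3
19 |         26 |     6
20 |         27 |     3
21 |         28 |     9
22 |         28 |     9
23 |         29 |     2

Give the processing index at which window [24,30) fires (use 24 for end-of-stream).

24

i=0 t=2 v=7: → [0,6); WM=−∞
i=1 t=3 v=6: → [3,9),[0,6); WM=−∞
i=2 t=4 v=5: → [3,9),[0,6); WM=−∞
i=3 t=5 v=7: → [3,9),[0,6); WM=4
i=4 t=6 v=4: → [6,12),[3,9); WM=4
i=5 t=6 v=5: → [6,12),[3,9); WM=4
i=6 t=7 v=3: → [6,12),[3,9); WM=4
i=7 t=7 v=8: → [6,12),[3,9); WM=6; [0,6) fires=25
i=8 t=9 v=2: → [9,15),[6,12); WM=6
i=9 t=16 v=3: → [15,21),[12,18); WM=6
i=10 t=16 v=7: → [15,21),[12,18); WM=6
i=11 t=16 v=8: → [15,21),[12,18); WM=15; [3,9) fires=38 [6,12) fires=22 [9,15) fires=2
i=12 t=16 v=9: → [15,21),[12,18); WM=15
i=13 t=7 v=4: DROP (t<15-2); WM=15
i=14 t=17 v=6: → [15,21),[12,18); WM=15
i=15 t=18 v=3: → [18,24),[15,21); WM=17
i=16 t=21 v=1: → [21,27),[18,24); WM=17
i=17 t=18 v=8: → [18,24),[15,21); WM=17
i=18 t=21 v=3: → [21,27),[18,24); WM=17
i=19 t=26 v=6: → [24,30),[21,27); WM=25; [12,18) fires=33 [15,21) fires=44 [18,24) fires=15
i=20 t=27 v=3: → [27,33),[24,30); WM=25
i=21 t=28 v=9: → [27,33),[24,30); WM=25
i=22 t=28 v=9: → [27,33),[24,30); WM=25
i=23 t=29 v=2: → [27,33),[24,30); WM=28; [21,27) fires=10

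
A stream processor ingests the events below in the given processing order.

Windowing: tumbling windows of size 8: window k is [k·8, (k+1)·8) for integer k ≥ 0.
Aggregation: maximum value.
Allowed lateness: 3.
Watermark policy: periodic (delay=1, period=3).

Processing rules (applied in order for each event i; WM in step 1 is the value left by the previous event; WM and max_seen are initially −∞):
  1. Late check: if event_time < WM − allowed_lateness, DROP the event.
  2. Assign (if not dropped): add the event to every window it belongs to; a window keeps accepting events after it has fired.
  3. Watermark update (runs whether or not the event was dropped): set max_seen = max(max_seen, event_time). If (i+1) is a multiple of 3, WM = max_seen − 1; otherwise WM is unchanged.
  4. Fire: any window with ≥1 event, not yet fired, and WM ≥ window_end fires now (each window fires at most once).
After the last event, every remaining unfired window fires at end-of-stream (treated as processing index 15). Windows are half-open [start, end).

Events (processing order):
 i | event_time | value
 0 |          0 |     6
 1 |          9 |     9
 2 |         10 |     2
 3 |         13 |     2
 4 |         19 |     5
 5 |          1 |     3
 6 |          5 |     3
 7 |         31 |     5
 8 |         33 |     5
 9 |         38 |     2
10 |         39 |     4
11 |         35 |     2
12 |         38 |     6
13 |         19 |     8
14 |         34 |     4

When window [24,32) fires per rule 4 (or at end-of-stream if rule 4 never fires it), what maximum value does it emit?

5

i=0 t=0 v=6: → [0,8); WM=−∞
i=1 t=9 v=9: → [8,16); WM=−∞
i=2 t=10 v=2: → [8,16); WM=9; [0,8) fires=6
i=3 t=13 v=2: → [8,16); WM=9
i=4 t=19 v=5: → [16,24); WM=9
i=5 t=1 v=3: DROP (t<9-3); WM=18; [8,16) fires=9
i=6 t=5 v=3: DROP (t<18-3); WM=18
i=7 t=31 v=5: → [24,32); WM=18
i=8 t=33 v=5: → [32,40); WM=32; [16,24) fires=5 [24,32) fires=5
i=9 t=38 v=2: → [32,40); WM=32
i=10 t=39 v=4: → [32,40); WM=32
i=11 t=35 v=2: → [32,40); WM=38
i=12 t=38 v=6: → [32,40); WM=38
i=13 t=19 v=8: DROP (t<38-3); WM=38
i=14 t=34 v=4: DROP (t<38-3); WM=38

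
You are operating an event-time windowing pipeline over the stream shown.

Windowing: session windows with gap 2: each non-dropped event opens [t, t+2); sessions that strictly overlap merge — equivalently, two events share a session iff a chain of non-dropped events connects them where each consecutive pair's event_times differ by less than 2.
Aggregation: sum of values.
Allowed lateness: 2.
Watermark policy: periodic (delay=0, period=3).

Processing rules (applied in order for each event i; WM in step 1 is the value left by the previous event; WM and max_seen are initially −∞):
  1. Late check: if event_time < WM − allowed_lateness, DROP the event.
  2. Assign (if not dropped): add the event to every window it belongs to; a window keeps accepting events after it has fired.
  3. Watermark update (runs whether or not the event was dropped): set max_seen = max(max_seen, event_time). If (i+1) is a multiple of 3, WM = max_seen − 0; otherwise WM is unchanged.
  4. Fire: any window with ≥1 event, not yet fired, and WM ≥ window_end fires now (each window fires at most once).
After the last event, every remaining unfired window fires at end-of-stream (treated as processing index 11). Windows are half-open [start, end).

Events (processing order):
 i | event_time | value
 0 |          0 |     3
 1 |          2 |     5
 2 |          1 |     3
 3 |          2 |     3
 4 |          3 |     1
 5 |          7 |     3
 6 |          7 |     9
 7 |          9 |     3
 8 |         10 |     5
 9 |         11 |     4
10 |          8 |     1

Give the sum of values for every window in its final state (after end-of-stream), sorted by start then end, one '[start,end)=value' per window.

[0,5)=15 [7,13)=25

i=0 t=0 v=3: → [0,2); WM=−∞
i=1 t=2 v=5: → [2,4); WM=−∞
i=2 t=1 v=3: → [0,4); WM=2
i=3 t=2 v=3: → [0,4); WM=2
i=4 t=3 v=1: → [0,5); WM=2
i=5 t=7 v=3: → [7,9); WM=7
i=6 t=7 v=9: → [7,9); WM=7
i=7 t=9 v=3: → [9,11); WM=7
i=8 t=10 v=5: → [9,12); WM=10
i=9 t=11 v=4: → [9,13); WM=10
i=10 t=8 v=1: → [7,13); WM=10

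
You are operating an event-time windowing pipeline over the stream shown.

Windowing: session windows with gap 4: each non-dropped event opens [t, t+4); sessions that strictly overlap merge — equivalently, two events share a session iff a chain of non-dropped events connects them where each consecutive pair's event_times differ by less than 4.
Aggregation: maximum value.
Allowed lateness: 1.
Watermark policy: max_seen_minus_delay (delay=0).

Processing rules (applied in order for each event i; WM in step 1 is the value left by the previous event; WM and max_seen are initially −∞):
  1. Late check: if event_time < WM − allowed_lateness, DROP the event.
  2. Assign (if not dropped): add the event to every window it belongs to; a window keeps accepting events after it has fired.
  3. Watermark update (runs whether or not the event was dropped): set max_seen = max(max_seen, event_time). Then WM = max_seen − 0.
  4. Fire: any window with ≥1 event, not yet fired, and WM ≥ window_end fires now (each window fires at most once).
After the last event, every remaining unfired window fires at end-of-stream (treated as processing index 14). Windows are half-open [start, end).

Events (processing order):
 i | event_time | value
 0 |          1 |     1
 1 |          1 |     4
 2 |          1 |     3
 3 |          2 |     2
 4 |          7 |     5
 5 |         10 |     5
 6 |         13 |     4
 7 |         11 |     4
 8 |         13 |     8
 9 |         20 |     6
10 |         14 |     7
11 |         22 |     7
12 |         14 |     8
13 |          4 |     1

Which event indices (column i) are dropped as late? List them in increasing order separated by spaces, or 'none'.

i=0 t=1 v=1: → [1,5); WM=1
i=1 t=1 v=4: → [1,5); WM=1
i=2 t=1 v=3: → [1,5); WM=1
i=3 t=2 v=2: → [1,6); WM=2
i=4 t=7 v=5: → [7,11); WM=7
i=5 t=10 v=5: → [7,14); WM=10
i=6 t=13 v=4: → [7,17); WM=13
i=7 t=11 v=4: DROP (t<13-1); WM=13
i=8 t=13 v=8: → [7,17); WM=13
i=9 t=20 v=6: → [20,24); WM=20
i=10 t=14 v=7: DROP (t<20-1); WM=20
i=11 t=22 v=7: → [20,26); WM=22
i=12 t=14 v=8: DROP (t<22-1); WM=22
i=13 t=4 v=1: DROP (t<22-1); WM=22

7 10 12 13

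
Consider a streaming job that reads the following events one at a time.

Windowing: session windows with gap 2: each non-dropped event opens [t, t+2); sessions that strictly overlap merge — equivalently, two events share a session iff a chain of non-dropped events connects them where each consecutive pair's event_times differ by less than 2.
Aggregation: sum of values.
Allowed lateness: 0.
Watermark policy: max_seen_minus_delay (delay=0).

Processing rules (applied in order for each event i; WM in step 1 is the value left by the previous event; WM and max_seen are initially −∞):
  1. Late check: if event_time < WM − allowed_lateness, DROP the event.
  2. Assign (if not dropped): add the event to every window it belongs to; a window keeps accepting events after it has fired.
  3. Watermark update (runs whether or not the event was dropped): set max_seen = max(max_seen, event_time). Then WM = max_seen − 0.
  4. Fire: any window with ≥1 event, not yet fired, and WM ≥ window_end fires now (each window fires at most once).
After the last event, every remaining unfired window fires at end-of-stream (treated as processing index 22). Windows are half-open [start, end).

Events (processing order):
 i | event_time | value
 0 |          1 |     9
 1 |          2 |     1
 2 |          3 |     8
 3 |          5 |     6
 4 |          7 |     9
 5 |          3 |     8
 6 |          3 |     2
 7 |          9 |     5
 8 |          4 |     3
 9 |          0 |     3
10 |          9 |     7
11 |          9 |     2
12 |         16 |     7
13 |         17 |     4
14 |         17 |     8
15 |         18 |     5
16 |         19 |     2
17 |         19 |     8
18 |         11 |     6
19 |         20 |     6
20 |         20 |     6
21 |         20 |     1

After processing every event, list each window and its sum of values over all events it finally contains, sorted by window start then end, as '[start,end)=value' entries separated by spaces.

i=0 t=1 v=9: → [1,3); WM=1
i=1 t=2 v=1: → [1,4); WM=2
i=2 t=3 v=8: → [1,5); WM=3
i=3 t=5 v=6: → [5,7); WM=5
i=4 t=7 v=9: → [7,9); WM=7
i=5 t=3 v=8: DROP (t<7-0); WM=7
i=6 t=3 v=2: DROP (t<7-0); WM=7
i=7 t=9 v=5: → [9,11); WM=9
i=8 t=4 v=3: DROP (t<9-0); WM=9
i=9 t=0 v=3: DROP (t<9-0); WM=9
i=10 t=9 v=7: → [9,11); WM=9
i=11 t=9 v=2: → [9,11); WM=9
i=12 t=16 v=7: → [16,18); WM=16
i=13 t=17 v=4: → [16,19); WM=17
i=14 t=17 v=8: → [16,19); WM=17
i=15 t=18 v=5: → [16,20); WM=18
i=16 t=19 v=2: → [16,21); WM=19
i=17 t=19 v=8: → [16,21); WM=19
i=18 t=11 v=6: DROP (t<19-0); WM=19
i=19 t=20 v=6: → [16,22); WM=20
i=20 t=20 v=6: → [16,22); WM=20
i=21 t=20 v=1: → [16,22); WM=20

[1,5)=18 [5,7)=6 [7,9)=9 [9,11)=14 [16,22)=47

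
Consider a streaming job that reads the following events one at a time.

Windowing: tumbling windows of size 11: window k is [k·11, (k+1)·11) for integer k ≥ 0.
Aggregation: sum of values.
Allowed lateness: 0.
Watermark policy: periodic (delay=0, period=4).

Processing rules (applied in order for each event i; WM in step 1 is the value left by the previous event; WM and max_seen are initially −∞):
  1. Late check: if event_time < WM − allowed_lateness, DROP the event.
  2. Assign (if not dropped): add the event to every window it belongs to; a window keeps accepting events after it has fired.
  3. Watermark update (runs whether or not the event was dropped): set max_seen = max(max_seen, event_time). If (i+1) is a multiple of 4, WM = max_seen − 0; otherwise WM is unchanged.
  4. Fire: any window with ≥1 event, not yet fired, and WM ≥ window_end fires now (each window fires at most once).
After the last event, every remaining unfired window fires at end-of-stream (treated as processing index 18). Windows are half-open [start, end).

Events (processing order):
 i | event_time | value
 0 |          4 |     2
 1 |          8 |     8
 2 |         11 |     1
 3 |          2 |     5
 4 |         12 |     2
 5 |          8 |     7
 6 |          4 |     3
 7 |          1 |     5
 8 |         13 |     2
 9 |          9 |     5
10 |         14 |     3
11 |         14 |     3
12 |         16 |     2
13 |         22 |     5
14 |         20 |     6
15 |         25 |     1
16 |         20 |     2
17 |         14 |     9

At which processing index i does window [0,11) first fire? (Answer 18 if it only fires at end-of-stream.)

3

i=0 t=4 v=2: → [0,11); WM=−∞
i=1 t=8 v=8: → [0,11); WM=−∞
i=2 t=11 v=1: → [11,22); WM=−∞
i=3 t=2 v=5: → [0,11); WM=11; [0,11) fires=15
i=4 t=12 v=2: → [11,22); WM=11
i=5 t=8 v=7: DROP (t<11-0); WM=11
i=6 t=4 v=3: DROP (t<11-0); WM=11
i=7 t=1 v=5: DROP (t<11-0); WM=12
i=8 t=13 v=2: → [11,22); WM=12
i=9 t=9 v=5: DROP (t<12-0); WM=12
i=10 t=14 v=3: → [11,22); WM=12
i=11 t=14 v=3: → [11,22); WM=14
i=12 t=16 v=2: → [11,22); WM=14
i=13 t=22 v=5: → [22,33); WM=14
i=14 t=20 v=6: → [11,22); WM=14
i=15 t=25 v=1: → [22,33); WM=25; [11,22) fires=19
i=16 t=20 v=2: DROP (t<25-0); WM=25
i=17 t=14 v=9: DROP (t<25-0); WM=25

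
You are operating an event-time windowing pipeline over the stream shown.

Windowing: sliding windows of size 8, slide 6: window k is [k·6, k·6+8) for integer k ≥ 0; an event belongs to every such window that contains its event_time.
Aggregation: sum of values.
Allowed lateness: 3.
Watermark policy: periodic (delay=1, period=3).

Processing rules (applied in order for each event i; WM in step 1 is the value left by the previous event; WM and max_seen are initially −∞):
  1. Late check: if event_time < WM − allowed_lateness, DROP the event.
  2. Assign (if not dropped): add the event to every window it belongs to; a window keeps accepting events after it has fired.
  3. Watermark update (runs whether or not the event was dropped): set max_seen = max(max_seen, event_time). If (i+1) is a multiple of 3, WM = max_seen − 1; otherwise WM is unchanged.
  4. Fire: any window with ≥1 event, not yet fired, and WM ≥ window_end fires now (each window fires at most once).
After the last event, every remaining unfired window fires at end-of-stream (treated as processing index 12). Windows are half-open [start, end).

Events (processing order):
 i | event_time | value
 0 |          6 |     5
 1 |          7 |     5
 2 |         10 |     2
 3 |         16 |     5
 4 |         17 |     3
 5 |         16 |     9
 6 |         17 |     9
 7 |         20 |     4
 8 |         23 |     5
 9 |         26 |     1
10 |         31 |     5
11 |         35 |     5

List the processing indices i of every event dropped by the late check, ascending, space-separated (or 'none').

none

i=0 t=6 v=5: → [6,14),[0,8); WM=−∞
i=1 t=7 v=5: → [6,14),[0,8); WM=−∞
i=2 t=10 v=2: → [6,14); WM=9; [0,8) fires=10
i=3 t=16 v=5: → [12,20); WM=9
i=4 t=17 v=3: → [12,20); WM=9
i=5 t=16 v=9: → [12,20); WM=16; [6,14) fires=12
i=6 t=17 v=9: → [12,20); WM=16
i=7 t=20 v=4: → [18,26); WM=16
i=8 t=23 v=5: → [18,26); WM=22; [12,20) fires=26
i=9 t=26 v=1: → [24,32); WM=22
i=10 t=31 v=5: → [30,38),[24,32); WM=22
i=11 t=35 v=5: → [30,38); WM=34; [18,26) fires=9 [24,32) fires=6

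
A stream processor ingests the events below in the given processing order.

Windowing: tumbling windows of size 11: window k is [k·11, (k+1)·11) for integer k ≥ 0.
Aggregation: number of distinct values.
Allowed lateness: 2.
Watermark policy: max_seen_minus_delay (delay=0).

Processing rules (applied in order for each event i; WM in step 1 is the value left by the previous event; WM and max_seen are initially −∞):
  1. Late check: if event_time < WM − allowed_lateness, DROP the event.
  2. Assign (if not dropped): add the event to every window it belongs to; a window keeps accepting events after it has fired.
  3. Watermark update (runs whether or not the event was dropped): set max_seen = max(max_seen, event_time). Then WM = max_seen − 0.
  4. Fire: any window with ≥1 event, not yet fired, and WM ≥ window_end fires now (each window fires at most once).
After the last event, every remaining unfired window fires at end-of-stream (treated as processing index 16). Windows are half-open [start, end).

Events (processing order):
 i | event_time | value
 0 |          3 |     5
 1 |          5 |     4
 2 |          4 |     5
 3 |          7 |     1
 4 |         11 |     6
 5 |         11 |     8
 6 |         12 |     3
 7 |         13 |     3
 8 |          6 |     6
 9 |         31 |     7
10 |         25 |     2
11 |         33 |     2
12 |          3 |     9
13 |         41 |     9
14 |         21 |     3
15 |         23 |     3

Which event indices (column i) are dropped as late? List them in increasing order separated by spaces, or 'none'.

i=0 t=3 v=5: → [0,11); WM=3
i=1 t=5 v=4: → [0,11); WM=5
i=2 t=4 v=5: → [0,11); WM=5
i=3 t=7 v=1: → [0,11); WM=7
i=4 t=11 v=6: → [11,22); WM=11; [0,11) fires=3
i=5 t=11 v=8: → [11,22); WM=11
i=6 t=12 v=3: → [11,22); WM=12
i=7 t=13 v=3: → [11,22); WM=13
i=8 t=6 v=6: DROP (t<13-2); WM=13
i=9 t=31 v=7: → [22,33); WM=31; [11,22) fires=3
i=10 t=25 v=2: DROP (t<31-2); WM=31
i=11 t=33 v=2: → [33,44); WM=33; [22,33) fires=1
i=12 t=3 v=9: DROP (t<33-2); WM=33
i=13 t=41 v=9: → [33,44); WM=41
i=14 t=21 v=3: DROP (t<41-2); WM=41
i=15 t=23 v=3: DROP (t<41-2); WM=41

8 10 12 14 15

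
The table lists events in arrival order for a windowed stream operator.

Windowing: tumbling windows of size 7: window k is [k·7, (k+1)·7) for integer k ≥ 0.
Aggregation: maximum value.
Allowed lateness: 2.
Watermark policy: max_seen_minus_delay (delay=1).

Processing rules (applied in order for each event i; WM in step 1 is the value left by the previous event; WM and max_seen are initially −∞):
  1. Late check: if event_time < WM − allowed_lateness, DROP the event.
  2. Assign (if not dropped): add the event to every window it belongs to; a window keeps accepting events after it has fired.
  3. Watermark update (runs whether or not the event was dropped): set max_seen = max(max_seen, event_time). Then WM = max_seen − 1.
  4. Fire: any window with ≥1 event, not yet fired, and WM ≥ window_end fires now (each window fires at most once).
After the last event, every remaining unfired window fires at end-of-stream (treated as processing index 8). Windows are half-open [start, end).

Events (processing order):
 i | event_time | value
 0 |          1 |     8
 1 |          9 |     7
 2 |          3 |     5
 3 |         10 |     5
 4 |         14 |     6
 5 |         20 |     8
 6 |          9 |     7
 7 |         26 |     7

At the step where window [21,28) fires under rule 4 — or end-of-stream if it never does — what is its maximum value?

7

i=0 t=1 v=8: → [0,7); WM=0
i=1 t=9 v=7: → [7,14); WM=8; [0,7) fires=8
i=2 t=3 v=5: DROP (t<8-2); WM=8
i=3 t=10 v=5: → [7,14); WM=9
i=4 t=14 v=6: → [14,21); WM=13
i=5 t=20 v=8: → [14,21); WM=19; [7,14) fires=7
i=6 t=9 v=7: DROP (t<19-2); WM=19
i=7 t=26 v=7: → [21,28); WM=25; [14,21) fires=8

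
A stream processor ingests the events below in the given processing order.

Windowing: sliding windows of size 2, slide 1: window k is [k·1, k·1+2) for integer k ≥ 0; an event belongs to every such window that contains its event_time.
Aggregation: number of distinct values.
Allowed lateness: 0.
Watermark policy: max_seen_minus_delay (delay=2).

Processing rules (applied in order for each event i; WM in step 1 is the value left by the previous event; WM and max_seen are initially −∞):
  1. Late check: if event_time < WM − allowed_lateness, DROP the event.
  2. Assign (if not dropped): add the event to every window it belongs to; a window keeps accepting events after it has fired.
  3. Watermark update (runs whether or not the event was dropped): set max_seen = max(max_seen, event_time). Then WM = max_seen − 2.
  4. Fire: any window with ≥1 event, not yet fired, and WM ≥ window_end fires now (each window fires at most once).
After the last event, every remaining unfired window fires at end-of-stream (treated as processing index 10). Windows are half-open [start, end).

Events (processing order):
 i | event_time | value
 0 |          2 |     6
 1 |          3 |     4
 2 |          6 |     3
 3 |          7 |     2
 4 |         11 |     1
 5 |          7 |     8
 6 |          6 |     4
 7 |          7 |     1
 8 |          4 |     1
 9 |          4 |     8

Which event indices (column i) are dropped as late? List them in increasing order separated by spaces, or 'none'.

5 6 7 8 9

i=0 t=2 v=6: → [2,4),[1,3); WM=0
i=1 t=3 v=4: → [3,5),[2,4); WM=1
i=2 t=6 v=3: → [6,8),[5,7); WM=4; [1,3) fires=1 [2,4) fires=2
i=3 t=7 v=2: → [7,9),[6,8); WM=5; [3,5) fires=1
i=4 t=11 v=1: → [11,13),[10,12); WM=9; [5,7) fires=1 [6,8) fires=2 [7,9) fires=1
i=5 t=7 v=8: DROP (t<9-0); WM=9
i=6 t=6 v=4: DROP (t<9-0); WM=9
i=7 t=7 v=1: DROP (t<9-0); WM=9
i=8 t=4 v=1: DROP (t<9-0); WM=9
i=9 t=4 v=8: DROP (t<9-0); WM=9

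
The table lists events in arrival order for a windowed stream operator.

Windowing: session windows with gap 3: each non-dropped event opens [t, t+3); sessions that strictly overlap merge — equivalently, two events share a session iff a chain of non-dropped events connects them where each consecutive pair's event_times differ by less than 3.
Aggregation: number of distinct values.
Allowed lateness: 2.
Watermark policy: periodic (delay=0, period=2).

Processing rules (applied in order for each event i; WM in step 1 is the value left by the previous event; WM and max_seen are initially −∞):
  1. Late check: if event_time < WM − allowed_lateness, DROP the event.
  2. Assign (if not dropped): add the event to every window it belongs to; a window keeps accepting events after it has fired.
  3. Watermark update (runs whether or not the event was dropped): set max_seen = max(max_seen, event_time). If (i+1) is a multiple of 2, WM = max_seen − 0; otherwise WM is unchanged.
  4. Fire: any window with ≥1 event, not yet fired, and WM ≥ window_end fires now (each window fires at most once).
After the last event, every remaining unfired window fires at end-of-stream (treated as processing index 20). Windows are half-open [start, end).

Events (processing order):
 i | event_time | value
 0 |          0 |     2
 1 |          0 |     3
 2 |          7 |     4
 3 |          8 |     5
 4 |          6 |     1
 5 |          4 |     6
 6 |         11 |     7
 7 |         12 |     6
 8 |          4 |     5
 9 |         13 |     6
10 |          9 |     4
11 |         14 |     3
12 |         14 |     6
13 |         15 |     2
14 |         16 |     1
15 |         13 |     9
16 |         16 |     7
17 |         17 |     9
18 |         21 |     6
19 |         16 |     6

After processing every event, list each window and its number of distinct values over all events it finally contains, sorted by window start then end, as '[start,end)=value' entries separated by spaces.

i=0 t=0 v=2: → [0,3); WM=−∞
i=1 t=0 v=3: → [0,3); WM=0
i=2 t=7 v=4: → [7,10); WM=0
i=3 t=8 v=5: → [7,11); WM=8
i=4 t=6 v=1: → [6,11); WM=8
i=5 t=4 v=6: DROP (t<8-2); WM=8
i=6 t=11 v=7: → [11,14); WM=8
i=7 t=12 v=6: → [11,15); WM=12
i=8 t=4 v=5: DROP (t<12-2); WM=12
i=9 t=13 v=6: → [11,16); WM=13
i=10 t=9 v=4: DROP (t<13-2); WM=13
i=11 t=14 v=3: → [11,17); WM=14
i=12 t=14 v=6: → [11,17); WM=14
i=13 t=15 v=2: → [11,18); WM=15
i=14 t=16 v=1: → [11,19); WM=15
i=15 t=13 v=9: → [11,19); WM=16
i=16 t=16 v=7: → [11,19); WM=16
i=17 t=17 v=9: → [11,20); WM=17
i=18 t=21 v=6: → [21,24); WM=17
i=19 t=16 v=6: → [11,20); WM=21

[0,3)=2 [6,11)=3 [11,20)=6 [21,24)=1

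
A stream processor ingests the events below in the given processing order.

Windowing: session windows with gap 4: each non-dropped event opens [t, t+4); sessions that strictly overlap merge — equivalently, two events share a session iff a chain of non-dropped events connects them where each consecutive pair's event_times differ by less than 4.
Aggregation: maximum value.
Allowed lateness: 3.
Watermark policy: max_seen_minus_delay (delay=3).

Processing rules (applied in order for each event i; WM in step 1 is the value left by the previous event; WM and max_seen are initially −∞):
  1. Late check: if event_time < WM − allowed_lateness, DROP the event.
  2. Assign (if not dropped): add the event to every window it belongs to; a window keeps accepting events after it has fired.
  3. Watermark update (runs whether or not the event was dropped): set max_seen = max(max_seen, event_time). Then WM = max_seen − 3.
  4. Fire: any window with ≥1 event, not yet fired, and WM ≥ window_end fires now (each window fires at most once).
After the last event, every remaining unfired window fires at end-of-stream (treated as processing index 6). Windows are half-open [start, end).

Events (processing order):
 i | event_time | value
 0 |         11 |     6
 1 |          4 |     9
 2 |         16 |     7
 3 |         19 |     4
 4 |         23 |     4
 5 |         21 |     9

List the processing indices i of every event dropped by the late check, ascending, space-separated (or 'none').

1

i=0 t=11 v=6: → [11,15); WM=8
i=1 t=4 v=9: DROP (t<8-3); WM=8
i=2 t=16 v=7: → [16,20); WM=13
i=3 t=19 v=4: → [16,23); WM=16
i=4 t=23 v=4: → [23,27); WM=20
i=5 t=21 v=9: → [16,27); WM=20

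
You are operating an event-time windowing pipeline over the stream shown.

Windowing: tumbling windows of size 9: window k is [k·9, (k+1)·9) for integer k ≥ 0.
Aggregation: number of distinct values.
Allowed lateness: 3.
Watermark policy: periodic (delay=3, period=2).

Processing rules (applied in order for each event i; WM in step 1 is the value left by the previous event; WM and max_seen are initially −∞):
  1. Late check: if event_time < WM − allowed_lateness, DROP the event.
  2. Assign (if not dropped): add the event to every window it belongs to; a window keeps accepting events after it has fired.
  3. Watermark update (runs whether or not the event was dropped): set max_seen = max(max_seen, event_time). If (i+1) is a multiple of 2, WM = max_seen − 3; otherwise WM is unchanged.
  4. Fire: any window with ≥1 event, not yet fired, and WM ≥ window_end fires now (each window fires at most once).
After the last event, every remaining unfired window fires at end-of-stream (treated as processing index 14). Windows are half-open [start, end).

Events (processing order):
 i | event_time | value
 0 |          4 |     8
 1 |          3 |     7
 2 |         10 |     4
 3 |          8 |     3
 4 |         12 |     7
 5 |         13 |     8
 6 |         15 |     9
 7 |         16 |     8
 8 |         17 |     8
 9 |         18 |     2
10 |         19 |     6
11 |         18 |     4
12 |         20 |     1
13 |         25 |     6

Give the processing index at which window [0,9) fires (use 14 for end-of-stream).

5

i=0 t=4 v=8: → [0,9); WM=−∞
i=1 t=3 v=7: → [0,9); WM=1
i=2 t=10 v=4: → [9,18); WM=1
i=3 t=8 v=3: → [0,9); WM=7
i=4 t=12 v=7: → [9,18); WM=7
i=5 t=13 v=8: → [9,18); WM=10; [0,9) fires=3
i=6 t=15 v=9: → [9,18); WM=10
i=7 t=16 v=8: → [9,18); WM=13
i=8 t=17 v=8: → [9,18); WM=13
i=9 t=18 v=2: → [18,27); WM=15
i=10 t=19 v=6: → [18,27); WM=15
i=11 t=18 v=4: → [18,27); WM=16
i=12 t=20 v=1: → [18,27); WM=16
i=13 t=25 v=6: → [18,27); WM=22; [9,18) fires=4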